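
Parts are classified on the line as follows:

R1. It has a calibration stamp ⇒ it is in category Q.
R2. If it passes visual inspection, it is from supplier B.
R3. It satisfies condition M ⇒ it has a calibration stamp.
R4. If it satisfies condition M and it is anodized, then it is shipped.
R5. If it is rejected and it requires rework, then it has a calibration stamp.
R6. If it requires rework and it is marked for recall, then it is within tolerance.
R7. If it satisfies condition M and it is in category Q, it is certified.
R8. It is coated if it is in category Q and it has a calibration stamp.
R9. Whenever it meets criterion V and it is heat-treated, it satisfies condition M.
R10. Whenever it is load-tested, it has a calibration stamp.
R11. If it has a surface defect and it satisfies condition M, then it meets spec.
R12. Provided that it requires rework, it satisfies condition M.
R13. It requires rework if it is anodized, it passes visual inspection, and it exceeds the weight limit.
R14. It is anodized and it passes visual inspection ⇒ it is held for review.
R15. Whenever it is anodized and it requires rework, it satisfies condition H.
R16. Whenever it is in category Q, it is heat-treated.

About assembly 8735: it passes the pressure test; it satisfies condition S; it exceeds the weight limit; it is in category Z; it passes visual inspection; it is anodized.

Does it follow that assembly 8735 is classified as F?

Forward chaining from the given facts derives: is from supplier B, requires rework, is held for review, satisfies condition H, satisfies condition M, has a calibration stamp, is shipped, is in category Q, is certified, is coated, is heat-treated.
No rule has "it is classified as F" as its conclusion, and it is not among the given facts.

No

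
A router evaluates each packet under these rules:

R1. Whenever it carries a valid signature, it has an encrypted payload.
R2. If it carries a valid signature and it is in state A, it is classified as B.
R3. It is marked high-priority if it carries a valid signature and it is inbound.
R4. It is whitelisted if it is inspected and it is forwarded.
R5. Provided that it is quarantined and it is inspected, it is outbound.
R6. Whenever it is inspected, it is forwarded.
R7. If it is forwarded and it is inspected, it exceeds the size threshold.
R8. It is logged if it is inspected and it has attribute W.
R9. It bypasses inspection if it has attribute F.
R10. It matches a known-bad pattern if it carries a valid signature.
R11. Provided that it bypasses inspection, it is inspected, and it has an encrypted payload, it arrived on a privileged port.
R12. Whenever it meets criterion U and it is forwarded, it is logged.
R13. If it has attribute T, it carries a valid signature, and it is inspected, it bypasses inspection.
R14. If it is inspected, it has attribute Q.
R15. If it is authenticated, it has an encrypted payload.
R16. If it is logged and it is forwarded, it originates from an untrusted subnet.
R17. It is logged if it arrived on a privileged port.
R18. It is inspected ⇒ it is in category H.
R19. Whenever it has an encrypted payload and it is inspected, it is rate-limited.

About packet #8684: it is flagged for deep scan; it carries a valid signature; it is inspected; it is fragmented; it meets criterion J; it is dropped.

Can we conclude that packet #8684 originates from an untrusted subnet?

No

Forward chaining from the given facts derives: has an encrypted payload, is forwarded, exceeds the size threshold, matches a known-bad pattern, has attribute Q, is in category H, is rate-limited, is whitelisted.
The only rule concluding "it originates from an untrusted subnet" is R16, which needs "it is logged"; that is never established.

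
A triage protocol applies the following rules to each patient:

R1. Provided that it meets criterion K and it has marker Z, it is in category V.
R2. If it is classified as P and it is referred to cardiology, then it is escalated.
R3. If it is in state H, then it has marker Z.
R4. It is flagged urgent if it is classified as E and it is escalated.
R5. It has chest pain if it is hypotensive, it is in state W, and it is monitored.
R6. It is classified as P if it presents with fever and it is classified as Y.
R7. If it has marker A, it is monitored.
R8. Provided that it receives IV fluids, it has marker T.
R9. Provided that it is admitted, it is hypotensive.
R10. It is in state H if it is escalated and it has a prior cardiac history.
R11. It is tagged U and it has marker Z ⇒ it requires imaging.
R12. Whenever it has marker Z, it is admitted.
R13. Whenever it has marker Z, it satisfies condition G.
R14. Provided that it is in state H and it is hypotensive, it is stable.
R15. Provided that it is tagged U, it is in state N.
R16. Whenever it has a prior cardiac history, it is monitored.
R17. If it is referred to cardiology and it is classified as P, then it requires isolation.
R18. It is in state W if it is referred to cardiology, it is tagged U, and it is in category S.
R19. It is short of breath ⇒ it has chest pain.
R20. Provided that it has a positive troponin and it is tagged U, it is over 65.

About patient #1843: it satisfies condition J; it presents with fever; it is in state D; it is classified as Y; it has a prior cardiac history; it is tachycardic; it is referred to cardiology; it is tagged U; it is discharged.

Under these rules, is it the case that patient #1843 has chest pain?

Forward chaining from the given facts derives: is classified as P, is in state N, is monitored, requires isolation, is escalated, is in state H, has marker Z, requires imaging, is admitted, satisfies condition G, is hypotensive, is stable.
Rules concluding "it has chest pain": R5 needs "it is in state W"; R19 needs "it is short of breath" — none of these are established.

No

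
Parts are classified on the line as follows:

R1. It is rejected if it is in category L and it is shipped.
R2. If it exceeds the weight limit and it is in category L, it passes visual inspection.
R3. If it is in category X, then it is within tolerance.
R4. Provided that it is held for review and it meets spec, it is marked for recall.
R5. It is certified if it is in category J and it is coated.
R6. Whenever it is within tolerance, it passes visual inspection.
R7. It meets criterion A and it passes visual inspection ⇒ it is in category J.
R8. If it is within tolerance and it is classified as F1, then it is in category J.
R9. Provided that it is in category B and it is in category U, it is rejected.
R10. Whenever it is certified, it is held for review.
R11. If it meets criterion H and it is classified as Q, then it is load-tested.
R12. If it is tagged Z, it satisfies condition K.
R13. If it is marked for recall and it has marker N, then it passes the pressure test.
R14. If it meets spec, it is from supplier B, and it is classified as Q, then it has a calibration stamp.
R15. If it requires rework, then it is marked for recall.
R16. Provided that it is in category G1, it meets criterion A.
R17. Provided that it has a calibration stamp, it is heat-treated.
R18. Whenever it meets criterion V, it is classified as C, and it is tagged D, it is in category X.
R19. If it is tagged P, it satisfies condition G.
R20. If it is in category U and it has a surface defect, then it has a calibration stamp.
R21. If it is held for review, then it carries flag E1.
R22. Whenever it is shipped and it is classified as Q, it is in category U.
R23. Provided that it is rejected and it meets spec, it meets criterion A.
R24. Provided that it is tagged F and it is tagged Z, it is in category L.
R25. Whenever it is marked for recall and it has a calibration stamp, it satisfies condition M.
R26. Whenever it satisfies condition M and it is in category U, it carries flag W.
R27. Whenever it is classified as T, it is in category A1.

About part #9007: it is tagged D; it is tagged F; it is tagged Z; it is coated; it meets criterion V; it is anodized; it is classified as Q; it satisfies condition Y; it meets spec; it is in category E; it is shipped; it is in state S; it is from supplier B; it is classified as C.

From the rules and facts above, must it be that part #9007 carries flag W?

Yes

By R14 (it meets spec, it is from supplier B, it is classified as Q): it has a calibration stamp.
By R18 (it meets criterion V, it is classified as C, it is tagged D): it is in category X.
By R22 (it is shipped, it is classified as Q): it is in category U.
By R24 (it is tagged F, it is tagged Z): it is in category L.
By R1 (it is in category L, it is shipped): it is rejected.
By R3 (it is in category X): it is within tolerance.
By R6 (it is within tolerance): it passes visual inspection.
By R23 (it is rejected, it meets spec): it meets criterion A.
By R7 (it meets criterion A, it passes visual inspection): it is in category J.
By R5 (it is in category J, it is coated): it is certified.
By R10 (it is certified): it is held for review.
By R4 (it is held for review, it meets spec): it is marked for recall.
By R25 (it is marked for recall, it has a calibration stamp): it satisfies condition M.
By R26 (it satisfies condition M, it is in category U): it carries flag W.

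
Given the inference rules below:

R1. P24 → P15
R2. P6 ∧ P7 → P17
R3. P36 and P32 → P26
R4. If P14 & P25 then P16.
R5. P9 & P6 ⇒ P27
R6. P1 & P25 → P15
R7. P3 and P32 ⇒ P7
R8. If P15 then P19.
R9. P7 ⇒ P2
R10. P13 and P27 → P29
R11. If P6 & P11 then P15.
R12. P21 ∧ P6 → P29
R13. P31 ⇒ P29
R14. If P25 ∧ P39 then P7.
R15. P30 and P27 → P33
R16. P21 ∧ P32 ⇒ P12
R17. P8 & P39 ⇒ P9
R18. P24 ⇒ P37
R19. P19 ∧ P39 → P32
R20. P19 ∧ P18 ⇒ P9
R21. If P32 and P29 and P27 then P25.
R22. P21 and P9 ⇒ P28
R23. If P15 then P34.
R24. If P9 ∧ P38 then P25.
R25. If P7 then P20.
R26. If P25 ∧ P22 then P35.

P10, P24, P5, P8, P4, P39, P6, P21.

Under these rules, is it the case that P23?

Forward chaining from the given facts derives: P15, P19, P29, P9, P37, P32, P28, P34, P27, P12, P25, P7, P20, P17, P2.
No rule has P23 as its conclusion, and it is not among the given facts.

No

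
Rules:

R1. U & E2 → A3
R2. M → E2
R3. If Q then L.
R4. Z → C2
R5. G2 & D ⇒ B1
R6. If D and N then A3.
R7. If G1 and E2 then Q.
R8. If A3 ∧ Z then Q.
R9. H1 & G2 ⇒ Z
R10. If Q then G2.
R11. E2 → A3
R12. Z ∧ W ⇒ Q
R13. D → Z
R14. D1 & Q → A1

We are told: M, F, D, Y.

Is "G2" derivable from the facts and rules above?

Yes

E2  (by R2: M)
A3  (by R11: E2)
Z  (by R13: D)
Q  (by R8: A3, Z)
G2  (by R10: Q)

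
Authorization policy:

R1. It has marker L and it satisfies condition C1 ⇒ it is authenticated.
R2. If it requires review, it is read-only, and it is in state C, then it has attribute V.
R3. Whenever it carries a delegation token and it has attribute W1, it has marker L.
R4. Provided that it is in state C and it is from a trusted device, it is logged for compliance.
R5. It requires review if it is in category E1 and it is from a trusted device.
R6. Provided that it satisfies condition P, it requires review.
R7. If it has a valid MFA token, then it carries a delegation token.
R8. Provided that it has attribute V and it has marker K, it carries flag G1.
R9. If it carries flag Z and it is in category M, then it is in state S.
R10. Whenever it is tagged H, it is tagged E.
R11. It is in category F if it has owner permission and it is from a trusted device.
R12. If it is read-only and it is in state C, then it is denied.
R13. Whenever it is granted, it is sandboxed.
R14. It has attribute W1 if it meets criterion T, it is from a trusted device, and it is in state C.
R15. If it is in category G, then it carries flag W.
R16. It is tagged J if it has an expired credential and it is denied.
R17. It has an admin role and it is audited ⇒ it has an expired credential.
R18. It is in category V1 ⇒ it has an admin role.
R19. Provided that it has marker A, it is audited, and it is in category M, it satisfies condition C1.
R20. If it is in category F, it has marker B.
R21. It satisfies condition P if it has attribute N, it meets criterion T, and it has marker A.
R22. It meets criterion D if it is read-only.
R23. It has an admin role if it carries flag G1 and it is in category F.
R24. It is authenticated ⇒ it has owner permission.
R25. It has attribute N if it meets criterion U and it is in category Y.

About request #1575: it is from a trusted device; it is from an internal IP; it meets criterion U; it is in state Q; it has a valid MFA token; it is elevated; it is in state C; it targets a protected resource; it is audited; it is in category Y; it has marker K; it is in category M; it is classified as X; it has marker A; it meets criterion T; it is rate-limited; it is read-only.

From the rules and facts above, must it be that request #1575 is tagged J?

Yes

By R7 (it has a valid MFA token): it carries a delegation token.
By R12 (it is read-only, it is in state C): it is denied.
By R14 (it meets criterion T, it is from a trusted device, it is in state C): it has attribute W1.
By R19 (it has marker A, it is audited, it is in category M): it satisfies condition C1.
By R25 (it meets criterion U, it is in category Y): it has attribute N.
By R3 (it carries a delegation token, it has attribute W1): it has marker L.
By R21 (it has attribute N, it meets criterion T, it has marker A): it satisfies condition P.
By R1 (it has marker L, it satisfies condition C1): it is authenticated.
By R6 (it satisfies condition P): it requires review.
By R24 (it is authenticated): it has owner permission.
By R2 (it requires review, it is read-only, it is in state C): it has attribute V.
By R8 (it has attribute V, it has marker K): it carries flag G1.
By R11 (it has owner permission, it is from a trusted device): it is in category F.
By R23 (it carries flag G1, it is in category F): it has an admin role.
By R17 (it has an admin role, it is audited): it has an expired credential.
By R16 (it has an expired credential, it is denied): it is tagged J.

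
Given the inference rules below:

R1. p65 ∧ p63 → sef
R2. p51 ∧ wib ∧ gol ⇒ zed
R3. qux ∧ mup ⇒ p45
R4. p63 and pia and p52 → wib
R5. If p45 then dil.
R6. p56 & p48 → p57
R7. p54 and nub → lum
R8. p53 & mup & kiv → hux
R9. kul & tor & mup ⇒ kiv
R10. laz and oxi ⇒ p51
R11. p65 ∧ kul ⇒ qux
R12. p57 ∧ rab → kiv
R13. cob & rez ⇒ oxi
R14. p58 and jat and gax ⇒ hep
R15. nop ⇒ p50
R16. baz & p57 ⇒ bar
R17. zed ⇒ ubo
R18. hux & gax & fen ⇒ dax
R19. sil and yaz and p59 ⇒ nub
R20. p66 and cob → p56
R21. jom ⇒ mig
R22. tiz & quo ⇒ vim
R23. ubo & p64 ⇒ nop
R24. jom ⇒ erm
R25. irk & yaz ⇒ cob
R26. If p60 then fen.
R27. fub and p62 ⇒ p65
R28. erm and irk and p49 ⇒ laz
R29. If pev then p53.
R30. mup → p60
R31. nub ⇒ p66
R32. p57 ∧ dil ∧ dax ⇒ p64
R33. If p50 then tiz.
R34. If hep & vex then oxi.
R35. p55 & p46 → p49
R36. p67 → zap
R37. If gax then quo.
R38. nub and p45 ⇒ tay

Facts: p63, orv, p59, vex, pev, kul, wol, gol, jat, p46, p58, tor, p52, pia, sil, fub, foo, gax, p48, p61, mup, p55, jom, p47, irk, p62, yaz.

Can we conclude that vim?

wib  (by R4: p63, pia, p52)
kiv  (by R9: kul, tor, mup)
hep  (by R14: p58, jat, gax)
nub  (by R19: sil, yaz, p59)
erm  (by R24: jom)
cob  (by R25: irk, yaz)
p65  (by R27: fub, p62)
p53  (by R29: pev)
p60  (by R30: mup)
p66  (by R31: nub)
oxi  (by R34: hep, vex)
p49  (by R35: p55, p46)
quo  (by R37: gax)
hux  (by R8: p53, mup, kiv)
qux  (by R11: p65, kul)
p56  (by R20: p66, cob)
fen  (by R26: p60)
laz  (by R28: erm, irk, p49)
p45  (by R3: qux, mup)
dil  (by R5: p45)
p57  (by R6: p56, p48)
p51  (by R10: laz, oxi)
dax  (by R18: hux, gax, fen)
p64  (by R32: p57, dil, dax)
zed  (by R2: p51, wib, gol)
ubo  (by R17: zed)
nop  (by R23: ubo, p64)
p50  (by R15: nop)
tiz  (by R33: p50)
vim  (by R22: tiz, quo)

Yes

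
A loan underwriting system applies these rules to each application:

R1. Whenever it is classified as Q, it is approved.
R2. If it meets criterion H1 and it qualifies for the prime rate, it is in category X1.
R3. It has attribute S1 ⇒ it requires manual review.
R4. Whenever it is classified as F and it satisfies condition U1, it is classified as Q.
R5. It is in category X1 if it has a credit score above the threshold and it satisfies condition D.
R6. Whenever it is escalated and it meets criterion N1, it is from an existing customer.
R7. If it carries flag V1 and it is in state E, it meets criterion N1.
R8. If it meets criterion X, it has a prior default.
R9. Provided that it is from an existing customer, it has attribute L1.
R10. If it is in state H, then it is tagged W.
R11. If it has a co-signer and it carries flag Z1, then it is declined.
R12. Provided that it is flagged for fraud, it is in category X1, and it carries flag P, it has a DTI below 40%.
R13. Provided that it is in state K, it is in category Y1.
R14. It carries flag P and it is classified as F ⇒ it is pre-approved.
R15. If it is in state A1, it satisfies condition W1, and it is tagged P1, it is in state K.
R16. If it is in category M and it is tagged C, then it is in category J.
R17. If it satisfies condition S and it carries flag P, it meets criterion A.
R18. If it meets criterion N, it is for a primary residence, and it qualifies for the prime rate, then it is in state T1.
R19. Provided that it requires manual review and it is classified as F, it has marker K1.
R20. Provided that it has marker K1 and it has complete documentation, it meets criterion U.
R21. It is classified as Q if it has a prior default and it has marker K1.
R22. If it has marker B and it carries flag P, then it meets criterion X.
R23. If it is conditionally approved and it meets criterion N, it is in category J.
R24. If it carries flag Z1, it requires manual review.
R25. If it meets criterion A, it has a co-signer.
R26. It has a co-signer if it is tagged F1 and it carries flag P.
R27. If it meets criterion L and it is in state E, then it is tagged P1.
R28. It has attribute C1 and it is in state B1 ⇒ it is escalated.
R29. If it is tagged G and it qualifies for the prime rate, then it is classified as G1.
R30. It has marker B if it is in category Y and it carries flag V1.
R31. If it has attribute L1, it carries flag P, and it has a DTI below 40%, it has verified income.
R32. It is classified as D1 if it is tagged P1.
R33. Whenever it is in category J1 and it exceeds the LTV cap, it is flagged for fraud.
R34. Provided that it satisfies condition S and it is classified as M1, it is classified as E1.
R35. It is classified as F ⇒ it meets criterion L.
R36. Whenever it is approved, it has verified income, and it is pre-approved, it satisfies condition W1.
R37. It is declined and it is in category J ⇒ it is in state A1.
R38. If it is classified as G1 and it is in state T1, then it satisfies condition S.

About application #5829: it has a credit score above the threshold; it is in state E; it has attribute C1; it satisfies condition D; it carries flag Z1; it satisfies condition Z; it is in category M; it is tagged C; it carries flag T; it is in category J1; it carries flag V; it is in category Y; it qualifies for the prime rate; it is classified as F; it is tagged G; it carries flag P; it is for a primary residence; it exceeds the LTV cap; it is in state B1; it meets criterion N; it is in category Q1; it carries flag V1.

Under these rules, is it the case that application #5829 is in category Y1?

Yes

By R5 (it has a credit score above the threshold, it satisfies condition D): it is in category X1.
By R7 (it carries flag V1, it is in state E): it meets criterion N1.
By R14 (it carries flag P, it is classified as F): it is pre-approved.
By R16 (it is in category M, it is tagged C): it is in category J.
By R18 (it meets criterion N, it is for a primary residence, it qualifies for the prime rate): it is in state T1.
By R24 (it carries flag Z1): it requires manual review.
By R28 (it has attribute C1, it is in state B1): it is escalated.
By R29 (it is tagged G, it qualifies for the prime rate): it is classified as G1.
By R30 (it is in category Y, it carries flag V1): it has marker B.
By R33 (it is in category J1, it exceeds the LTV cap): it is flagged for fraud.
By R35 (it is classified as F): it meets criterion L.
By R38 (it is classified as G1, it is in state T1): it satisfies condition S.
By R6 (it is escalated, it meets criterion N1): it is from an existing customer.
By R9 (it is from an existing customer): it has attribute L1.
By R12 (it is flagged for fraud, it is in category X1, it carries flag P): it has a DTI below 40%.
By R17 (it satisfies condition S, it carries flag P): it meets criterion A.
By R19 (it requires manual review, it is classified as F): it has marker K1.
By R22 (it has marker B, it carries flag P): it meets criterion X.
By R25 (it meets criterion A): it has a co-signer.
By R27 (it meets criterion L, it is in state E): it is tagged P1.
By R31 (it has attribute L1, it carries flag P, it has a DTI below 40%): it has verified income.
By R8 (it meets criterion X): it has a prior default.
By R11 (it has a co-signer, it carries flag Z1): it is declined.
By R21 (it has a prior default, it has marker K1): it is classified as Q.
By R37 (it is declined, it is in category J): it is in state A1.
By R1 (it is classified as Q): it is approved.
By R36 (it is approved, it has verified income, it is pre-approved): it satisfies condition W1.
By R15 (it is in state A1, it satisfies condition W1, it is tagged P1): it is in state K.
By R13 (it is in state K): it is in category Y1.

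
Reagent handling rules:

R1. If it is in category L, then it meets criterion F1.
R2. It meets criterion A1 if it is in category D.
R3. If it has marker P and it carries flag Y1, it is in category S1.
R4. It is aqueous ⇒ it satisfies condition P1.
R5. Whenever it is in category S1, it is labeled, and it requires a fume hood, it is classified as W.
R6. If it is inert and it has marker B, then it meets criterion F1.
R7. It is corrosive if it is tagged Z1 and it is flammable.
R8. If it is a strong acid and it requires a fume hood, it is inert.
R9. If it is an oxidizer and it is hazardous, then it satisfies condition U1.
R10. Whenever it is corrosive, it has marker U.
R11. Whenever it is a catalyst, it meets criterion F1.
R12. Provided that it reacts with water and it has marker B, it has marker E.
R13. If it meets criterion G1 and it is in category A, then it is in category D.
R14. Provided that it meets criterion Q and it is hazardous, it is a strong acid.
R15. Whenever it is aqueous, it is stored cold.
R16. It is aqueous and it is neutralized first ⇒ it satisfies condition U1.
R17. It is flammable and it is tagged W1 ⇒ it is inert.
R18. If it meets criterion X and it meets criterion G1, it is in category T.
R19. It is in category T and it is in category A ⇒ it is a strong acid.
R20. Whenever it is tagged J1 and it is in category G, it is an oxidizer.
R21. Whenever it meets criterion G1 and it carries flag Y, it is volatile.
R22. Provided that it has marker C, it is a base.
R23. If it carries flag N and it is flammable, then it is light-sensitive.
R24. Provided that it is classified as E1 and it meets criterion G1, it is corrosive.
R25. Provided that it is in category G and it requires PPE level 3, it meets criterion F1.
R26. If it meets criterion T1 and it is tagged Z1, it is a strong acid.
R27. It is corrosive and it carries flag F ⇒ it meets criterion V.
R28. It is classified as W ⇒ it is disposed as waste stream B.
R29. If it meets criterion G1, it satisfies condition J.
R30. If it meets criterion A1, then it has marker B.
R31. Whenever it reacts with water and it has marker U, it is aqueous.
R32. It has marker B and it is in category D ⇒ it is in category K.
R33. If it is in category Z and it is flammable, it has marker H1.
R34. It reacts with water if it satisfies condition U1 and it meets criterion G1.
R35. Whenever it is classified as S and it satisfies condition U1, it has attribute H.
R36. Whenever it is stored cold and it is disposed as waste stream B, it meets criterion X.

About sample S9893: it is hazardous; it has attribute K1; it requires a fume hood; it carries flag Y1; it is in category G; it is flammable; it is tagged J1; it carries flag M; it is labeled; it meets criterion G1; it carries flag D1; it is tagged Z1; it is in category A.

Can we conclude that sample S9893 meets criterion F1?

No

Forward chaining from the given facts derives: is corrosive, has marker U, is in category D, is an oxidizer, satisfies condition J, meets criterion A1, satisfies condition U1, has marker B, is in category K, reacts with water, has marker E, is aqueous, satisfies condition P1, is stored cold.
Rules concluding "it meets criterion F1": R1 needs "it is in category L"; R6 needs "it is inert"; R11 needs "it is a catalyst"; R25 needs "it requires PPE level 3" — none of these are established.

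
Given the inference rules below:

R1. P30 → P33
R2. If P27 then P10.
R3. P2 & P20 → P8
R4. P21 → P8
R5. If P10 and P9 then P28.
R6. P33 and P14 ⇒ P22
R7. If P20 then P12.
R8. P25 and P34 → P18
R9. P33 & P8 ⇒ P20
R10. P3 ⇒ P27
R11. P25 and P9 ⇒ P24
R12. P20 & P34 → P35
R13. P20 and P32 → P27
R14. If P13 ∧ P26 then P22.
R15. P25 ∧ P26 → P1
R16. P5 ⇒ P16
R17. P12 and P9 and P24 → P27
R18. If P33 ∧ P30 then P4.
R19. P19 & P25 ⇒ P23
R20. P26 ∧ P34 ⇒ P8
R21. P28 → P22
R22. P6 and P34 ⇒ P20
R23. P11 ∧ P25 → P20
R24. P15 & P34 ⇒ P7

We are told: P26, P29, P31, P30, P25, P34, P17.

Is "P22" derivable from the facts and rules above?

Forward chaining from the given facts derives: P33, P18, P1, P4, P8, P20, P35, P12.
Rules concluding P22: R6 needs P14; R14 needs P13; R21 needs P28 — none of these are established.

No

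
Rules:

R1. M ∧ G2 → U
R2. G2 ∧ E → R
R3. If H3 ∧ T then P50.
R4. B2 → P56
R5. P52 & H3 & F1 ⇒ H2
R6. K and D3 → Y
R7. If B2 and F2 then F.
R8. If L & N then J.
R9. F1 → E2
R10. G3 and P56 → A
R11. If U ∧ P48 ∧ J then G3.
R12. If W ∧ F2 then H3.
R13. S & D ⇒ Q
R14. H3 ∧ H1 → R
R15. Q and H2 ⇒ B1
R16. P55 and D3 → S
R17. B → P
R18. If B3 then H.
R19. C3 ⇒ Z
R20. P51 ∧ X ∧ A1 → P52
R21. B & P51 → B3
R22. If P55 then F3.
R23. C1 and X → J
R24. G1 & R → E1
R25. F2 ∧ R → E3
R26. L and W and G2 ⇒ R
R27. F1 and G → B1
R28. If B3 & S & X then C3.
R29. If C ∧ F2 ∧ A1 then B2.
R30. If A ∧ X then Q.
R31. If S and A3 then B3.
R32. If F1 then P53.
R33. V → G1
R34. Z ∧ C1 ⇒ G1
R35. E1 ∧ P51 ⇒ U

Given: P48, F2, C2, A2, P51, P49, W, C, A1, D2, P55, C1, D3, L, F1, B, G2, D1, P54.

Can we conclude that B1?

Forward chaining from the given facts derives: E2, H3, S, P, B3, F3, R, B2, P53, P56, F, H, E3.
Rules concluding B1: R15 needs Q; R27 needs G — none of these are established.

No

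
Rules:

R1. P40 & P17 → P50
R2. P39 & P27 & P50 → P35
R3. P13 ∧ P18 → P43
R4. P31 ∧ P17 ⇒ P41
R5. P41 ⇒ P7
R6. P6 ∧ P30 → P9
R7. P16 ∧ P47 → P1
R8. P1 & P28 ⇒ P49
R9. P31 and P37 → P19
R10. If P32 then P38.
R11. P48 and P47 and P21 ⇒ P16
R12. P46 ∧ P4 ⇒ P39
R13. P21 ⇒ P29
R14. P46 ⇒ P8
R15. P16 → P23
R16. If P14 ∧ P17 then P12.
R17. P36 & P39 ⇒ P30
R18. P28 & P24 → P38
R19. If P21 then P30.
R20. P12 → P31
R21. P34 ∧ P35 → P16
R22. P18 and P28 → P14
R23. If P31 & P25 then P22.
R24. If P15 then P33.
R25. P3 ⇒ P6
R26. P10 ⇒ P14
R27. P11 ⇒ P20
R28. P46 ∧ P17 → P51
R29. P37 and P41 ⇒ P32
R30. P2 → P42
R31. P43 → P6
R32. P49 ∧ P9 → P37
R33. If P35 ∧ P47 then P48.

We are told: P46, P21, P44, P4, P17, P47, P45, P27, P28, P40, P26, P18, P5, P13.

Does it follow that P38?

Yes

P50  (by R1: P40, P17)
P43  (by R3: P13, P18)
P39  (by R12: P46, P4)
P30  (by R19: P21)
P14  (by R22: P18, P28)
P6  (by R31: P43)
P35  (by R2: P39, P27, P50)
P9  (by R6: P6, P30)
P12  (by R16: P14, P17)
P31  (by R20: P12)
P48  (by R33: P35, P47)
P41  (by R4: P31, P17)
P16  (by R11: P48, P47, P21)
P1  (by R7: P16, P47)
P49  (by R8: P1, P28)
P37  (by R32: P49, P9)
P32  (by R29: P37, P41)
P38  (by R10: P32)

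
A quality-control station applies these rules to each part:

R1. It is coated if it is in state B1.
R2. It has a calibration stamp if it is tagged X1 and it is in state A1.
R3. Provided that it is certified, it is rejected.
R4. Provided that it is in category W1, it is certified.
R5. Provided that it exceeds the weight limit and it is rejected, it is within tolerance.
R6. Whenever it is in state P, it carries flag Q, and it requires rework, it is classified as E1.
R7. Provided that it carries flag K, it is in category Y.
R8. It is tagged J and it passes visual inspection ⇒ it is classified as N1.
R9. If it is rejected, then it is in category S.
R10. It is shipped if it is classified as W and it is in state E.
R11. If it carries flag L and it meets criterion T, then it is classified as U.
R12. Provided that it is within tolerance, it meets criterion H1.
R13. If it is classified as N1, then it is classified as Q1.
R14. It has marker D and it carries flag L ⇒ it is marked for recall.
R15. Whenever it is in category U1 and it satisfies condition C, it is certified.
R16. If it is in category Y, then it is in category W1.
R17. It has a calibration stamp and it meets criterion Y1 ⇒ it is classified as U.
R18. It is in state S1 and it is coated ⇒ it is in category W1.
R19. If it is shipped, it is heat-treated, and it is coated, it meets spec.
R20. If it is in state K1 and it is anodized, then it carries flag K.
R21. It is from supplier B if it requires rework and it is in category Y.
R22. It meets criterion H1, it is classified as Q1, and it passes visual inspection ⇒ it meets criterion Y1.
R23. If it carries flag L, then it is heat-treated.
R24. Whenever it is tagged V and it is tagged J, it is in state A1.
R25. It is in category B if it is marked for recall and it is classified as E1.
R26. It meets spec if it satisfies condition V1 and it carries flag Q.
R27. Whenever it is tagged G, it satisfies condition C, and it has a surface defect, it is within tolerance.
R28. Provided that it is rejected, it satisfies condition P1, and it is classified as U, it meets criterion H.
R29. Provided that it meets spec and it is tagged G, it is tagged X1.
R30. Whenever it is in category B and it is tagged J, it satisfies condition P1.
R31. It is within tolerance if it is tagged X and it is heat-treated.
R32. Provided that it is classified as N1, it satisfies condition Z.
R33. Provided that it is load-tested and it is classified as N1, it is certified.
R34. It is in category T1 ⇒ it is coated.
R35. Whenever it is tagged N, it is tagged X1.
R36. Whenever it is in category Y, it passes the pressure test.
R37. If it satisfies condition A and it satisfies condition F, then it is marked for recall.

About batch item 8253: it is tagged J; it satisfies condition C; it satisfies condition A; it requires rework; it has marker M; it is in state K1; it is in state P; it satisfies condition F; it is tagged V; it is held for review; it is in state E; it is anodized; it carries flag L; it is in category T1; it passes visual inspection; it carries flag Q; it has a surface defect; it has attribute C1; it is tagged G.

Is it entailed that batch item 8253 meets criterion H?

No

Forward chaining from the given facts derives: is classified as E1, is classified as N1, is classified as Q1, carries flag K, is heat-treated, is in state A1, is within tolerance, satisfies condition Z, is coated, is marked for recall, is in category Y, meets criterion H1, is in category W1, is from supplier B, meets criterion Y1, is in category B, satisfies condition P1, passes the pressure test, is certified, is rejected, is in category S.
The only rule concluding "it meets criterion H" is R28, which needs "it is classified as U"; that is never established.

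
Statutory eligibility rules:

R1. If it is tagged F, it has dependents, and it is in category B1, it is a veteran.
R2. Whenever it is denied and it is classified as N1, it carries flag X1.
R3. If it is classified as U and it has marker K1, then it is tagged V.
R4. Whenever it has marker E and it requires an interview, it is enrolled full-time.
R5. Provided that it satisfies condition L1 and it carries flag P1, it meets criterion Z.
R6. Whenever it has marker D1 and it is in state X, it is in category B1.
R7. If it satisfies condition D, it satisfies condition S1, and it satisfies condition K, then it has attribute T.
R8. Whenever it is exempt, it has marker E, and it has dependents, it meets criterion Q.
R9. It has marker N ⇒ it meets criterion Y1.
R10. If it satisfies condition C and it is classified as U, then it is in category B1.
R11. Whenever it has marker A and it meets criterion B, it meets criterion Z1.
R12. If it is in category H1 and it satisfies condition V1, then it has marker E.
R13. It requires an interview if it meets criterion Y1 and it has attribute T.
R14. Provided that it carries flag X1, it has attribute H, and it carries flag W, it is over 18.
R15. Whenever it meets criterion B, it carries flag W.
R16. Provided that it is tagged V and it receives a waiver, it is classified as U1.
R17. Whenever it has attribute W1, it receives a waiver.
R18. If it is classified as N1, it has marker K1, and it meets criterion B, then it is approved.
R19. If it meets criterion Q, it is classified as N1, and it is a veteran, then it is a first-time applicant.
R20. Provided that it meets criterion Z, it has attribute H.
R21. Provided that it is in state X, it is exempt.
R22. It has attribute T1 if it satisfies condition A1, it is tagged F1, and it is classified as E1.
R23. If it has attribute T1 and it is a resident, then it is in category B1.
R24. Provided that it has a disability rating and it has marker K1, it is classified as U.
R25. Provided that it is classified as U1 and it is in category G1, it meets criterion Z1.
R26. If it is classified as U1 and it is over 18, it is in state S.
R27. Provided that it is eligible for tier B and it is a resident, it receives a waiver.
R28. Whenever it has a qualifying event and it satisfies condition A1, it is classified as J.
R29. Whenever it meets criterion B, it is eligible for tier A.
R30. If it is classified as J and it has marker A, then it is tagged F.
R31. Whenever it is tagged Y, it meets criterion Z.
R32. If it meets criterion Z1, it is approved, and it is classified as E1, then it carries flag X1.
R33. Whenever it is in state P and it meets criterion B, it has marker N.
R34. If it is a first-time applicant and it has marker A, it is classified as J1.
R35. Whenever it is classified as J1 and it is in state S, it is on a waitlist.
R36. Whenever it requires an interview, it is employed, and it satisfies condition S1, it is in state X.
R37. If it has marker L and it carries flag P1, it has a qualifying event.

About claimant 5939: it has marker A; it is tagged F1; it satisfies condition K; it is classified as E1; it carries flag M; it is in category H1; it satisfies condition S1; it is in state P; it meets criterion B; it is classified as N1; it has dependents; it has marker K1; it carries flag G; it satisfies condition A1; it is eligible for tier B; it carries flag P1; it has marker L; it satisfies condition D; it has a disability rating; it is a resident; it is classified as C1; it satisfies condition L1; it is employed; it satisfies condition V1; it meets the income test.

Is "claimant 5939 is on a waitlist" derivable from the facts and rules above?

By R5 (it satisfies condition L1, it carries flag P1): it meets criterion Z.
By R7 (it satisfies condition D, it satisfies condition S1, it satisfies condition K): it has attribute T.
By R11 (it has marker A, it meets criterion B): it meets criterion Z1.
By R12 (it is in category H1, it satisfies condition V1): it has marker E.
By R15 (it meets criterion B): it carries flag W.
By R18 (it is classified as N1, it has marker K1, it meets criterion B): it is approved.
By R20 (it meets criterion Z): it has attribute H.
By R22 (it satisfies condition A1, it is tagged F1, it is classified as E1): it has attribute T1.
By R23 (it has attribute T1, it is a resident): it is in category B1.
By R24 (it has a disability rating, it has marker K1): it is classified as U.
By R27 (it is eligible for tier B, it is a resident): it receives a waiver.
By R32 (it meets criterion Z1, it is approved, it is classified as E1): it carries flag X1.
By R33 (it is in state P, it meets criterion B): it has marker N.
By R37 (it has marker L, it carries flag P1): it has a qualifying event.
By R3 (it is classified as U, it has marker K1): it is tagged V.
By R9 (it has marker N): it meets criterion Y1.
By R13 (it meets criterion Y1, it has attribute T): it requires an interview.
By R14 (it carries flag X1, it has attribute H, it carries flag W): it is over 18.
By R16 (it is tagged V, it receives a waiver): it is classified as U1.
By R26 (it is classified as U1, it is over 18): it is in state S.
By R28 (it has a qualifying event, it satisfies condition A1): it is classified as J.
By R30 (it is classified as J, it has marker A): it is tagged F.
By R36 (it requires an interview, it is employed, it satisfies condition S1): it is in state X.
By R1 (it is tagged F, it has dependents, it is in category B1): it is a veteran.
By R21 (it is in state X): it is exempt.
By R8 (it is exempt, it has marker E, it has dependents): it meets criterion Q.
By R19 (it meets criterion Q, it is classified as N1, it is a veteran): it is a first-time applicant.
By R34 (it is a first-time applicant, it has marker A): it is classified as J1.
By R35 (it is classified as J1, it is in state S): it is on a waitlist.

Yes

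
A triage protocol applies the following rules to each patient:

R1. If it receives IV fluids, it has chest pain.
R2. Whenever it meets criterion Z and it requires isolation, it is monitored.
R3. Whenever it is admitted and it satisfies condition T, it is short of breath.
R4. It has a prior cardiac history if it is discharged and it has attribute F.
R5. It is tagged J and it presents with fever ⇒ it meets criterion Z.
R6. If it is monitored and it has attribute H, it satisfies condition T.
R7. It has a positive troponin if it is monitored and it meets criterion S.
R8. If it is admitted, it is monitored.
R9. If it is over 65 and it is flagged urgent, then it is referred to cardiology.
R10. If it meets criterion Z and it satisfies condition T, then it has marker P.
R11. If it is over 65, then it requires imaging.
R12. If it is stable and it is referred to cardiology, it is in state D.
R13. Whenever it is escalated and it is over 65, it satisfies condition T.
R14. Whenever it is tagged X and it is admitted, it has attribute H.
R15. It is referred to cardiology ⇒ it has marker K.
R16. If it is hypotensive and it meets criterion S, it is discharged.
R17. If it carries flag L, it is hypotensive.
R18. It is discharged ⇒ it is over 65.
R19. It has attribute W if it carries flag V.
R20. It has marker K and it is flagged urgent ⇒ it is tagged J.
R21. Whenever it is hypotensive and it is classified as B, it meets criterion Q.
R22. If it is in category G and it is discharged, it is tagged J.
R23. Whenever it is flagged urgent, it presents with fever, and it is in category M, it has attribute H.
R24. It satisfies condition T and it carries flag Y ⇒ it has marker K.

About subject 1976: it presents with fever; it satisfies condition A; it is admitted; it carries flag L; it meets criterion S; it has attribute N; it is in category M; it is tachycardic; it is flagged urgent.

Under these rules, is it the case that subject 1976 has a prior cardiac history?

Forward chaining from the given facts derives: is monitored, is hypotensive, has attribute H, satisfies condition T, has a positive troponin, is discharged, is over 65, is short of breath, is referred to cardiology, requires imaging, has marker K, is tagged J, meets criterion Z, has marker P.
The only rule concluding "it has a prior cardiac history" is R4, which needs "it has attribute F"; that is never established.

No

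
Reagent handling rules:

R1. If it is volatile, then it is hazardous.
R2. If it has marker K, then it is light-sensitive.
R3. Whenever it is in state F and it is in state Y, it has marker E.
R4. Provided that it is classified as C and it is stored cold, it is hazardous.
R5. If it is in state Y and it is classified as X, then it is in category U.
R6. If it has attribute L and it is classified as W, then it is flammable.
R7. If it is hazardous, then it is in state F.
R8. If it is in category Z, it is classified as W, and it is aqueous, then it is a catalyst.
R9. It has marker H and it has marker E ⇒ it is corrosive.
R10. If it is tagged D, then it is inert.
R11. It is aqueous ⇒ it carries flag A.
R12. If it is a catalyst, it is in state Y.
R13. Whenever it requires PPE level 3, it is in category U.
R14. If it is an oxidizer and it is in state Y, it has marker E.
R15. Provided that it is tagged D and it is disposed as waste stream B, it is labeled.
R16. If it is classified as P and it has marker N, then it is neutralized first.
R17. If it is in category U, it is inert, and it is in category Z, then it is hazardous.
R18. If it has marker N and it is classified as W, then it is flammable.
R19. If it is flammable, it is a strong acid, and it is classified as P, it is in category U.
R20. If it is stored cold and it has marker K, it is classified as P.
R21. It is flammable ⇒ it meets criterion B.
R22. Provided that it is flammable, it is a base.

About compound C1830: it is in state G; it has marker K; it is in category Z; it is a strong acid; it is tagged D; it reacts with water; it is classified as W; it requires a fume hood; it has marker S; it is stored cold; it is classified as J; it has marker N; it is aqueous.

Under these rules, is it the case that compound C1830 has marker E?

Yes

By R8 (it is in category Z, it is classified as W, it is aqueous): it is a catalyst.
By R10 (it is tagged D): it is inert.
By R12 (it is a catalyst): it is in state Y.
By R18 (it has marker N, it is classified as W): it is flammable.
By R20 (it is stored cold, it has marker K): it is classified as P.
By R19 (it is flammable, it is a strong acid, it is classified as P): it is in category U.
By R17 (it is in category U, it is inert, it is in category Z): it is hazardous.
By R7 (it is hazardous): it is in state F.
By R3 (it is in state F, it is in state Y): it has marker E.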